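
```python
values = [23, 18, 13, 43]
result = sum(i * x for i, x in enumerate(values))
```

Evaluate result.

Step 1: Compute i * x for each (i, x) in enumerate([23, 18, 13, 43]):
  i=0, x=23: 0*23 = 0
  i=1, x=18: 1*18 = 18
  i=2, x=13: 2*13 = 26
  i=3, x=43: 3*43 = 129
Step 2: sum = 0 + 18 + 26 + 129 = 173.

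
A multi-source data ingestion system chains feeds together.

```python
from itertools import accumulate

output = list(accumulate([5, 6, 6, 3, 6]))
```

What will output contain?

Step 1: accumulate computes running sums:
  + 5 = 5
  + 6 = 11
  + 6 = 17
  + 3 = 20
  + 6 = 26
Therefore output = [5, 11, 17, 20, 26].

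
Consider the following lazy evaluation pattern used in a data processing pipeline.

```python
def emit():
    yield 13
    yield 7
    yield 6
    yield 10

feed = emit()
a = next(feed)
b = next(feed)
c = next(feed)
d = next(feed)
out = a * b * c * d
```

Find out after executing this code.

Step 1: Create generator and consume all values:
  a = next(feed) = 13
  b = next(feed) = 7
  c = next(feed) = 6
  d = next(feed) = 10
Step 2: out = 13 * 7 * 6 * 10 = 5460.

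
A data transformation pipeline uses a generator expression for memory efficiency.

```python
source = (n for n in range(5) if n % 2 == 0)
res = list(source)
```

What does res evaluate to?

Step 1: Filter range(5) keeping only even values:
  n=0: even, included
  n=1: odd, excluded
  n=2: even, included
  n=3: odd, excluded
  n=4: even, included
Therefore res = [0, 2, 4].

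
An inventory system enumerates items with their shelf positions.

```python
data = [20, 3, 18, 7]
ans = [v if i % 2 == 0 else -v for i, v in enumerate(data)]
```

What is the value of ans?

Step 1: For each (i, v), keep v if i is even, negate if odd:
  i=0 (even): keep 20
  i=1 (odd): negate to -3
  i=2 (even): keep 18
  i=3 (odd): negate to -7
Therefore ans = [20, -3, 18, -7].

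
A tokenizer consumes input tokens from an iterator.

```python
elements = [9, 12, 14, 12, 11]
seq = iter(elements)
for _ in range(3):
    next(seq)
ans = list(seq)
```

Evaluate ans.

Step 1: Create iterator over [9, 12, 14, 12, 11].
Step 2: Advance 3 positions (consuming [9, 12, 14]).
Step 3: list() collects remaining elements: [12, 11].
Therefore ans = [12, 11].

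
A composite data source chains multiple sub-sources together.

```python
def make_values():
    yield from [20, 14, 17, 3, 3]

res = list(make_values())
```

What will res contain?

Step 1: yield from delegates to the iterable, yielding each element.
Step 2: Collected values: [20, 14, 17, 3, 3].
Therefore res = [20, 14, 17, 3, 3].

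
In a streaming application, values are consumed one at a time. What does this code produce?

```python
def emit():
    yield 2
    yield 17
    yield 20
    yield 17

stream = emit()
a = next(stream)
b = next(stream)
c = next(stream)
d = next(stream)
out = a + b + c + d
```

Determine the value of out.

Step 1: Create generator and consume all values:
  a = next(stream) = 2
  b = next(stream) = 17
  c = next(stream) = 20
  d = next(stream) = 17
Step 2: out = 2 + 17 + 20 + 17 = 56.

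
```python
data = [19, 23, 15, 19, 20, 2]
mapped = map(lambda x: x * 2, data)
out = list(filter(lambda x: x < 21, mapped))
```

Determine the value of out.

Step 1: Map x * 2:
  19 -> 38
  23 -> 46
  15 -> 30
  19 -> 38
  20 -> 40
  2 -> 4
Step 2: Filter for < 21:
  38: removed
  46: removed
  30: removed
  38: removed
  40: removed
  4: kept
Therefore out = [4].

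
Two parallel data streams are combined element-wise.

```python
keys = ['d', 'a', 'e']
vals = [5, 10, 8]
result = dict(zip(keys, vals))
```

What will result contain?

Step 1: zip pairs keys with values:
  'd' -> 5
  'a' -> 10
  'e' -> 8
Therefore result = {'d': 5, 'a': 10, 'e': 8}.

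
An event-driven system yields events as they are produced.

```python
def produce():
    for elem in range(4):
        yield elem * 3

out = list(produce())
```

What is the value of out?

Step 1: For each elem in range(4), yield elem * 3:
  elem=0: yield 0 * 3 = 0
  elem=1: yield 1 * 3 = 3
  elem=2: yield 2 * 3 = 6
  elem=3: yield 3 * 3 = 9
Therefore out = [0, 3, 6, 9].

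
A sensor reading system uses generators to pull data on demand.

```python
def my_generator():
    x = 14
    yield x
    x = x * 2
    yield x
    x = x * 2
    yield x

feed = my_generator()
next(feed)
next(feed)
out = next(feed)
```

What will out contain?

Step 1: Trace through generator execution:
  Yield 1: x starts at 14, yield 14
  Yield 2: x = 14 * 2 = 28, yield 28
  Yield 3: x = 28 * 2 = 56, yield 56
Step 2: First next() gets 14, second next() gets the second value, third next() yields 56.
Therefore out = 56.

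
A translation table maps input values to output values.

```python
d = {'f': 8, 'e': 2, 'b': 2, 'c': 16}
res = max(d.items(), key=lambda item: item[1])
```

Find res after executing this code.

Step 1: Find item with maximum value:
  ('f', 8)
  ('e', 2)
  ('b', 2)
  ('c', 16)
Step 2: Maximum value is 16 at key 'c'.
Therefore res = ('c', 16).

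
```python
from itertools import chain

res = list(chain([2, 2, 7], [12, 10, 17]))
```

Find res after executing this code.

Step 1: chain() concatenates iterables: [2, 2, 7] + [12, 10, 17].
Therefore res = [2, 2, 7, 12, 10, 17].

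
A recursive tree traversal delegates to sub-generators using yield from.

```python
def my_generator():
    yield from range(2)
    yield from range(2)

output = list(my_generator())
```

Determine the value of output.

Step 1: Trace yields in order:
  yield 0
  yield 1
  yield 0
  yield 1
Therefore output = [0, 1, 0, 1].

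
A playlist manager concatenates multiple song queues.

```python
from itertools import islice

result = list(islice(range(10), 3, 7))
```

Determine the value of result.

Step 1: islice(range(10), 3, 7) takes elements at indices [3, 7).
Step 2: Elements: [3, 4, 5, 6].
Therefore result = [3, 4, 5, 6].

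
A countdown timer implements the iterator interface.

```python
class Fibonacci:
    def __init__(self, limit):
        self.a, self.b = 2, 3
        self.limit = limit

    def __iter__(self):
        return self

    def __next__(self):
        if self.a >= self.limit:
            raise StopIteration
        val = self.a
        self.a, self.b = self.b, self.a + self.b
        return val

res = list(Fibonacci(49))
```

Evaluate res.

Step 1: Fibonacci-like sequence (a=2, b=3) until >= 49:
  Yield 2, then a,b = 3,5
  Yield 3, then a,b = 5,8
  Yield 5, then a,b = 8,13
  Yield 8, then a,b = 13,21
  Yield 13, then a,b = 21,34
  Yield 21, then a,b = 34,55
  Yield 34, then a,b = 55,89
Step 2: 55 >= 49, stop.
Therefore res = [2, 3, 5, 8, 13, 21, 34].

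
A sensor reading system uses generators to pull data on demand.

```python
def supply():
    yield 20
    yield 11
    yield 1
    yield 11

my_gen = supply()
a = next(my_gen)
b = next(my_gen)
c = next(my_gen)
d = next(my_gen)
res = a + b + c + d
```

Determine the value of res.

Step 1: Create generator and consume all values:
  a = next(my_gen) = 20
  b = next(my_gen) = 11
  c = next(my_gen) = 1
  d = next(my_gen) = 11
Step 2: res = 20 + 11 + 1 + 11 = 43.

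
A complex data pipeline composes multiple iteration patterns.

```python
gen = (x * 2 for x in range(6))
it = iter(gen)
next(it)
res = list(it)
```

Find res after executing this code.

Step 1: Generator produces [0, 2, 4, 6, 8, 10].
Step 2: next(it) consumes first element (0).
Step 3: list(it) collects remaining: [2, 4, 6, 8, 10].
Therefore res = [2, 4, 6, 8, 10].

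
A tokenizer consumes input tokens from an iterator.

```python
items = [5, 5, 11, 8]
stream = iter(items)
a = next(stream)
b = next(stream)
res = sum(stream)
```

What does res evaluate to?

Step 1: Create iterator over [5, 5, 11, 8].
Step 2: a = next() = 5, b = next() = 5.
Step 3: sum() of remaining [11, 8] = 19.
Therefore res = 19.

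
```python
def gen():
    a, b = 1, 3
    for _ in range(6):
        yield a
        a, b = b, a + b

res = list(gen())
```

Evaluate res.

Step 1: Fibonacci-like sequence starting with a=1, b=3:
  Iteration 1: yield a=1, then a,b = 3,4
  Iteration 2: yield a=3, then a,b = 4,7
  Iteration 3: yield a=4, then a,b = 7,11
  Iteration 4: yield a=7, then a,b = 11,18
  Iteration 5: yield a=11, then a,b = 18,29
  Iteration 6: yield a=18, then a,b = 29,47
Therefore res = [1, 3, 4, 7, 11, 18].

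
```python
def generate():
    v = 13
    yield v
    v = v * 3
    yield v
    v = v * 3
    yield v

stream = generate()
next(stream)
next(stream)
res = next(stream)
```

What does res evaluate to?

Step 1: Trace through generator execution:
  Yield 1: v starts at 13, yield 13
  Yield 2: v = 13 * 3 = 39, yield 39
  Yield 3: v = 39 * 3 = 117, yield 117
Step 2: First next() gets 13, second next() gets the second value, third next() yields 117.
Therefore res = 117.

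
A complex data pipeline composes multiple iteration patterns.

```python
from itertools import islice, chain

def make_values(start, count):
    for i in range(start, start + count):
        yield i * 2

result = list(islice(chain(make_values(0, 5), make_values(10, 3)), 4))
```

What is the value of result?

Step 1: make_values(0, 5) yields [0, 2, 4, 6, 8].
Step 2: make_values(10, 3) yields [20, 22, 24].
Step 3: chain concatenates: [0, 2, 4, 6, 8, 20, 22, 24].
Step 4: islice takes first 4: [0, 2, 4, 6].
Therefore result = [0, 2, 4, 6].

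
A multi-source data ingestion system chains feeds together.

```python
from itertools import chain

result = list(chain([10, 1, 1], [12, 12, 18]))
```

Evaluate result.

Step 1: chain() concatenates iterables: [10, 1, 1] + [12, 12, 18].
Therefore result = [10, 1, 1, 12, 12, 18].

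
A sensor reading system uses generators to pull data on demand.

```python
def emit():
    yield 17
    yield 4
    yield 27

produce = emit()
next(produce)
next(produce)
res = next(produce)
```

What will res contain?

Step 1: emit() creates a generator.
Step 2: next(produce) yields 17 (consumed and discarded).
Step 3: next(produce) yields 4 (consumed and discarded).
Step 4: next(produce) yields 27, assigned to res.
Therefore res = 27.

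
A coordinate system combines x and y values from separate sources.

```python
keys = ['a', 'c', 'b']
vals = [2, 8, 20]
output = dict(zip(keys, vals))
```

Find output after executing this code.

Step 1: zip pairs keys with values:
  'a' -> 2
  'c' -> 8
  'b' -> 20
Therefore output = {'a': 2, 'c': 8, 'b': 20}.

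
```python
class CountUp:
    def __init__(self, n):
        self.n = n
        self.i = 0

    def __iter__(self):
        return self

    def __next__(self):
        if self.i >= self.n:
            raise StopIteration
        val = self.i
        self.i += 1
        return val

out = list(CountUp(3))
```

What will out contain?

Step 1: CountUp(3) creates an iterator counting 0 to 2.
Step 2: list() consumes all values: [0, 1, 2].
Therefore out = [0, 1, 2].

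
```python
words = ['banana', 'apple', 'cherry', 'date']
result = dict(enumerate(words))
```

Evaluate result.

Step 1: enumerate pairs indices with words:
  0 -> 'banana'
  1 -> 'apple'
  2 -> 'cherry'
  3 -> 'date'
Therefore result = {0: 'banana', 1: 'apple', 2: 'cherry', 3: 'date'}.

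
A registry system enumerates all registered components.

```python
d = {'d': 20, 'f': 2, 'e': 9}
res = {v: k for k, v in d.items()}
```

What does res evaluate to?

Step 1: Invert dict (swap keys and values):
  'd': 20 -> 20: 'd'
  'f': 2 -> 2: 'f'
  'e': 9 -> 9: 'e'
Therefore res = {20: 'd', 2: 'f', 9: 'e'}.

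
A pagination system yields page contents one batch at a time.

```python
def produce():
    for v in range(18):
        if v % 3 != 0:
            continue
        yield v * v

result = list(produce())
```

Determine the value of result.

Step 1: Only yield v**2 when v is divisible by 3:
  v=0: 0 % 3 == 0, yield 0**2 = 0
  v=3: 3 % 3 == 0, yield 3**2 = 9
  v=6: 6 % 3 == 0, yield 6**2 = 36
  v=9: 9 % 3 == 0, yield 9**2 = 81
  v=12: 12 % 3 == 0, yield 12**2 = 144
  v=15: 15 % 3 == 0, yield 15**2 = 225
Therefore result = [0, 9, 36, 81, 144, 225].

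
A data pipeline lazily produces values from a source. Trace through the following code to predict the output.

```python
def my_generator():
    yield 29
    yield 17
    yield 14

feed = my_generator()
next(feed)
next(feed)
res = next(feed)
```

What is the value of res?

Step 1: my_generator() creates a generator.
Step 2: next(feed) yields 29 (consumed and discarded).
Step 3: next(feed) yields 17 (consumed and discarded).
Step 4: next(feed) yields 14, assigned to res.
Therefore res = 14.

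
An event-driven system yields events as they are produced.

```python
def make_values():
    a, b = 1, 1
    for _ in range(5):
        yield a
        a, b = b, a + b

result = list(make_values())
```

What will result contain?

Step 1: Fibonacci-like sequence starting with a=1, b=1:
  Iteration 1: yield a=1, then a,b = 1,2
  Iteration 2: yield a=1, then a,b = 2,3
  Iteration 3: yield a=2, then a,b = 3,5
  Iteration 4: yield a=3, then a,b = 5,8
  Iteration 5: yield a=5, then a,b = 8,13
Therefore result = [1, 1, 2, 3, 5].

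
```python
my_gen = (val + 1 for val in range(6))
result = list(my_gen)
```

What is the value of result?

Step 1: For each val in range(6), compute val+1:
  val=0: 0+1 = 1
  val=1: 1+1 = 2
  val=2: 2+1 = 3
  val=3: 3+1 = 4
  val=4: 4+1 = 5
  val=5: 5+1 = 6
Therefore result = [1, 2, 3, 4, 5, 6].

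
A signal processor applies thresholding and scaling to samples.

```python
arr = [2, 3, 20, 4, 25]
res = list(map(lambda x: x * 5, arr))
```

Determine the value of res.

Step 1: Apply lambda x: x * 5 to each element:
  2 -> 10
  3 -> 15
  20 -> 100
  4 -> 20
  25 -> 125
Therefore res = [10, 15, 100, 20, 125].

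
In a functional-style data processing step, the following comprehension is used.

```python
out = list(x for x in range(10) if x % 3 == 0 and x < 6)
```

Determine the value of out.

Step 1: Filter range(10) where x % 3 == 0 and x < 6:
  x=0: both conditions met, included
  x=1: excluded (1 % 3 != 0)
  x=2: excluded (2 % 3 != 0)
  x=3: both conditions met, included
  x=4: excluded (4 % 3 != 0)
  x=5: excluded (5 % 3 != 0)
  x=6: excluded (6 >= 6)
  x=7: excluded (7 % 3 != 0, 7 >= 6)
  x=8: excluded (8 % 3 != 0, 8 >= 6)
  x=9: excluded (9 >= 6)
Therefore out = [0, 3].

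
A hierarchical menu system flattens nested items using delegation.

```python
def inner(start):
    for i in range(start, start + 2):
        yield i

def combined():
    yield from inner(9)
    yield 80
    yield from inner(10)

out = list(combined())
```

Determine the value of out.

Step 1: combined() delegates to inner(9):
  yield 9
  yield 10
Step 2: yield 80
Step 3: Delegates to inner(10):
  yield 10
  yield 11
Therefore out = [9, 10, 80, 10, 11].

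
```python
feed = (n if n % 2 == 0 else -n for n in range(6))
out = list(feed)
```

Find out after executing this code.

Step 1: For each n in range(6), yield n if even, else -n:
  n=0: even, yield 0
  n=1: odd, yield -1
  n=2: even, yield 2
  n=3: odd, yield -3
  n=4: even, yield 4
  n=5: odd, yield -5
Therefore out = [0, -1, 2, -3, 4, -5].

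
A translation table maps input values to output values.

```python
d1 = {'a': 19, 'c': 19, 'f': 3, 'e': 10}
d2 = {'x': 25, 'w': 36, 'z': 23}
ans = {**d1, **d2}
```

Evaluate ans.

Step 1: Merge d1 and d2 (d2 values override on key conflicts).
Step 2: d1 has keys ['a', 'c', 'f', 'e'], d2 has keys ['x', 'w', 'z'].
Therefore ans = {'a': 19, 'c': 19, 'f': 3, 'e': 10, 'x': 25, 'w': 36, 'z': 23}.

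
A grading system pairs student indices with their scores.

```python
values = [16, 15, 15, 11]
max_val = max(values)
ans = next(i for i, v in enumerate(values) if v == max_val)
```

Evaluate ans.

Step 1: max([16, 15, 15, 11]) = 16.
Step 2: Find first index where value == 16:
  Index 0: 16 == 16, found!
Therefore ans = 0.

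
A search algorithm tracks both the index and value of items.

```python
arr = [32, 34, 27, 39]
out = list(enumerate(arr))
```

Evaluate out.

Step 1: enumerate pairs each element with its index:
  (0, 32)
  (1, 34)
  (2, 27)
  (3, 39)
Therefore out = [(0, 32), (1, 34), (2, 27), (3, 39)].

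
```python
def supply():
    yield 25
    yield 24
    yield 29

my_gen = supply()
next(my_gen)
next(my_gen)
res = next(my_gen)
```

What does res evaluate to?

Step 1: supply() creates a generator.
Step 2: next(my_gen) yields 25 (consumed and discarded).
Step 3: next(my_gen) yields 24 (consumed and discarded).
Step 4: next(my_gen) yields 29, assigned to res.
Therefore res = 29.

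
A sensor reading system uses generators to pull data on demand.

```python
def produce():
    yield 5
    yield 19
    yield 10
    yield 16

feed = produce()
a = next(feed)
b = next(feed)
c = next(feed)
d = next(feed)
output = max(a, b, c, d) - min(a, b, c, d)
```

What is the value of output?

Step 1: Create generator and consume all values:
  a = next(feed) = 5
  b = next(feed) = 19
  c = next(feed) = 10
  d = next(feed) = 16
Step 2: max = 19, min = 5, output = 19 - 5 = 14.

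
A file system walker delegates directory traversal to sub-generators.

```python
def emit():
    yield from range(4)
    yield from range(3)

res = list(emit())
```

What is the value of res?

Step 1: Trace yields in order:
  yield 0
  yield 1
  yield 2
  yield 3
  yield 0
  yield 1
  yield 2
Therefore res = [0, 1, 2, 3, 0, 1, 2].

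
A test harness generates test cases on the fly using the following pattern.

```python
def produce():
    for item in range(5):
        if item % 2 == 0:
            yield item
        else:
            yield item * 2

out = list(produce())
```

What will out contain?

Step 1: For each item in range(5), yield item if even, else item*2:
  item=0 (even): yield 0
  item=1 (odd): yield 1*2 = 2
  item=2 (even): yield 2
  item=3 (odd): yield 3*2 = 6
  item=4 (even): yield 4
Therefore out = [0, 2, 2, 6, 4].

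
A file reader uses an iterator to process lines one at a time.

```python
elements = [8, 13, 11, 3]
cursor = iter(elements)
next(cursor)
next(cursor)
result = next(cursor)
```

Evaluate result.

Step 1: Create iterator over [8, 13, 11, 3].
Step 2: next() consumes 8.
Step 3: next() consumes 13.
Step 4: next() returns 11.
Therefore result = 11.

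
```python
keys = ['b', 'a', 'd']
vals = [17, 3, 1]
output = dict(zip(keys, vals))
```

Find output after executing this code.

Step 1: zip pairs keys with values:
  'b' -> 17
  'a' -> 3
  'd' -> 1
Therefore output = {'b': 17, 'a': 3, 'd': 1}.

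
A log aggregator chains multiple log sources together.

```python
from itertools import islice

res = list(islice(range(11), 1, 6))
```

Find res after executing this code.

Step 1: islice(range(11), 1, 6) takes elements at indices [1, 6).
Step 2: Elements: [1, 2, 3, 4, 5].
Therefore res = [1, 2, 3, 4, 5].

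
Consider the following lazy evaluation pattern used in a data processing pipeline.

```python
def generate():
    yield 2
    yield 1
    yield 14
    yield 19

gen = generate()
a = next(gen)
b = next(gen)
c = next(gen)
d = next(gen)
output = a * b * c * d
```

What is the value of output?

Step 1: Create generator and consume all values:
  a = next(gen) = 2
  b = next(gen) = 1
  c = next(gen) = 14
  d = next(gen) = 19
Step 2: output = 2 * 1 * 14 * 19 = 532.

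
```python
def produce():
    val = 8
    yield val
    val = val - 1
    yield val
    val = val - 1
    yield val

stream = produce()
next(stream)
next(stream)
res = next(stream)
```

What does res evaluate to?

Step 1: Trace through generator execution:
  Yield 1: val starts at 8, yield 8
  Yield 2: val = 8 - 1 = 7, yield 7
  Yield 3: val = 7 - 1 = 6, yield 6
Step 2: First next() gets 8, second next() gets the second value, third next() yields 6.
Therefore res = 6.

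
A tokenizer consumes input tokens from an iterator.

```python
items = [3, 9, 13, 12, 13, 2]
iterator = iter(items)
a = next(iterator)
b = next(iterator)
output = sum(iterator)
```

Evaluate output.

Step 1: Create iterator over [3, 9, 13, 12, 13, 2].
Step 2: a = next() = 3, b = next() = 9.
Step 3: sum() of remaining [13, 12, 13, 2] = 40.
Therefore output = 40.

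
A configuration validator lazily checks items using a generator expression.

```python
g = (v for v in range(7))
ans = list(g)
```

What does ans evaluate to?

Step 1: Generator expression iterates range(7): [0, 1, 2, 3, 4, 5, 6].
Step 2: list() collects all values.
Therefore ans = [0, 1, 2, 3, 4, 5, 6].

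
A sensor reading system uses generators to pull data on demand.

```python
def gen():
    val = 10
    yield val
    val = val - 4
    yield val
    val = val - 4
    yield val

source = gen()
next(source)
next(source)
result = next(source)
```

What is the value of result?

Step 1: Trace through generator execution:
  Yield 1: val starts at 10, yield 10
  Yield 2: val = 10 - 4 = 6, yield 6
  Yield 3: val = 6 - 4 = 2, yield 2
Step 2: First next() gets 10, second next() gets the second value, third next() yields 2.
Therefore result = 2.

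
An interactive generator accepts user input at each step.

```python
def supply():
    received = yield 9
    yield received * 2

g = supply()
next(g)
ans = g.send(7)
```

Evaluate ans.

Step 1: next(g) advances to first yield, producing 9.
Step 2: send(7) resumes, received = 7.
Step 3: yield received * 2 = 7 * 2 = 14.
Therefore ans = 14.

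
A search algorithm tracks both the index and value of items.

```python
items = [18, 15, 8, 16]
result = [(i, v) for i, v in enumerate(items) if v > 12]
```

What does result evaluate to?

Step 1: Filter enumerate([18, 15, 8, 16]) keeping v > 12:
  (0, 18): 18 > 12, included
  (1, 15): 15 > 12, included
  (2, 8): 8 <= 12, excluded
  (3, 16): 16 > 12, included
Therefore result = [(0, 18), (1, 15), (3, 16)].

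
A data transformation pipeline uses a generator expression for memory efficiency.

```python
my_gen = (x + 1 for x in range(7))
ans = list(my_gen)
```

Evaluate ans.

Step 1: For each x in range(7), compute x+1:
  x=0: 0+1 = 1
  x=1: 1+1 = 2
  x=2: 2+1 = 3
  x=3: 3+1 = 4
  x=4: 4+1 = 5
  x=5: 5+1 = 6
  x=6: 6+1 = 7
Therefore ans = [1, 2, 3, 4, 5, 6, 7].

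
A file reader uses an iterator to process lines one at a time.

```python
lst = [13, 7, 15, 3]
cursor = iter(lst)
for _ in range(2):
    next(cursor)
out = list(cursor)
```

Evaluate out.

Step 1: Create iterator over [13, 7, 15, 3].
Step 2: Advance 2 positions (consuming [13, 7]).
Step 3: list() collects remaining elements: [15, 3].
Therefore out = [15, 3].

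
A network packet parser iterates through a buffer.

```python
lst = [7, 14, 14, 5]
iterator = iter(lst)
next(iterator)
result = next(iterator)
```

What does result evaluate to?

Step 1: Create iterator over [7, 14, 14, 5].
Step 2: next() consumes 7.
Step 3: next() returns 14.
Therefore result = 14.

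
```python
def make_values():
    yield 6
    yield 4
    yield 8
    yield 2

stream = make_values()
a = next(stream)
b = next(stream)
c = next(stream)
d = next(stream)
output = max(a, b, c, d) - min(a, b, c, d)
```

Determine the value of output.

Step 1: Create generator and consume all values:
  a = next(stream) = 6
  b = next(stream) = 4
  c = next(stream) = 8
  d = next(stream) = 2
Step 2: max = 8, min = 2, output = 8 - 2 = 6.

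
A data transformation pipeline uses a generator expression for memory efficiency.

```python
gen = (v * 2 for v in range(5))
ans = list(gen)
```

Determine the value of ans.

Step 1: For each v in range(5), compute v*2:
  v=0: 0*2 = 0
  v=1: 1*2 = 2
  v=2: 2*2 = 4
  v=3: 3*2 = 6
  v=4: 4*2 = 8
Therefore ans = [0, 2, 4, 6, 8].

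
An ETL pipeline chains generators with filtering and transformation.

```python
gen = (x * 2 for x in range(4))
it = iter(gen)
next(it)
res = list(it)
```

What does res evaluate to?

Step 1: Generator produces [0, 2, 4, 6].
Step 2: next(it) consumes first element (0).
Step 3: list(it) collects remaining: [2, 4, 6].
Therefore res = [2, 4, 6].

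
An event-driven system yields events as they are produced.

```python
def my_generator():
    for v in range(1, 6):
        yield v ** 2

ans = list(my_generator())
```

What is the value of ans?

Step 1: For each v in range(1, 6), yield v**2:
  v=1: yield 1**2 = 1
  v=2: yield 2**2 = 4
  v=3: yield 3**2 = 9
  v=4: yield 4**2 = 16
  v=5: yield 5**2 = 25
Therefore ans = [1, 4, 9, 16, 25].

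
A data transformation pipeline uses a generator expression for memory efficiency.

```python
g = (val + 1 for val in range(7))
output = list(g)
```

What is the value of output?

Step 1: For each val in range(7), compute val+1:
  val=0: 0+1 = 1
  val=1: 1+1 = 2
  val=2: 2+1 = 3
  val=3: 3+1 = 4
  val=4: 4+1 = 5
  val=5: 5+1 = 6
  val=6: 6+1 = 7
Therefore output = [1, 2, 3, 4, 5, 6, 7].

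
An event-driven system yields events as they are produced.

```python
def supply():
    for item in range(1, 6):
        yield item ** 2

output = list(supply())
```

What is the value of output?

Step 1: For each item in range(1, 6), yield item**2:
  item=1: yield 1**2 = 1
  item=2: yield 2**2 = 4
  item=3: yield 3**2 = 9
  item=4: yield 4**2 = 16
  item=5: yield 5**2 = 25
Therefore output = [1, 4, 9, 16, 25].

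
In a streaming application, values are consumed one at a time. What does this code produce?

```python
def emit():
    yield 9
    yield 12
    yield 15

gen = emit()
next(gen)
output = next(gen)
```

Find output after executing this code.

Step 1: emit() creates a generator.
Step 2: next(gen) yields 9 (consumed and discarded).
Step 3: next(gen) yields 12, assigned to output.
Therefore output = 12.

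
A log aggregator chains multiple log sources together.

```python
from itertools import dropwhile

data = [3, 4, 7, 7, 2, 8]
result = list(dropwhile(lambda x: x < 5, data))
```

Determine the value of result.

Step 1: dropwhile drops elements while < 5:
  3 < 5: dropped
  4 < 5: dropped
  7: kept (dropping stopped)
Step 2: Remaining elements kept regardless of condition.
Therefore result = [7, 7, 2, 8].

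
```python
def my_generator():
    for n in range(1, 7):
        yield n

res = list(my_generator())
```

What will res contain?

Step 1: The generator yields each value from range(1, 7).
Step 2: list() consumes all yields: [1, 2, 3, 4, 5, 6].
Therefore res = [1, 2, 3, 4, 5, 6].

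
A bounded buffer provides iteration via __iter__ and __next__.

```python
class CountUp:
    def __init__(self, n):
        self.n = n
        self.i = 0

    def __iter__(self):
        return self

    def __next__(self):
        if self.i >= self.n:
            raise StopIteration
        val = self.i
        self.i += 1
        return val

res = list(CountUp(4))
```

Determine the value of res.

Step 1: CountUp(4) creates an iterator counting 0 to 3.
Step 2: list() consumes all values: [0, 1, 2, 3].
Therefore res = [0, 1, 2, 3].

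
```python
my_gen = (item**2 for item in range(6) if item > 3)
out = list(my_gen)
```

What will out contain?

Step 1: For range(6), keep item > 3, then square:
  item=0: 0 <= 3, excluded
  item=1: 1 <= 3, excluded
  item=2: 2 <= 3, excluded
  item=3: 3 <= 3, excluded
  item=4: 4 > 3, yield 4**2 = 16
  item=5: 5 > 3, yield 5**2 = 25
Therefore out = [16, 25].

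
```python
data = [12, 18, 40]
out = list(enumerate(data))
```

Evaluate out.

Step 1: enumerate pairs each element with its index:
  (0, 12)
  (1, 18)
  (2, 40)
Therefore out = [(0, 12), (1, 18), (2, 40)].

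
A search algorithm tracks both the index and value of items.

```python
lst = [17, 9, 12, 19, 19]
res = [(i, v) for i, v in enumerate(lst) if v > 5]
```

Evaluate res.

Step 1: Filter enumerate([17, 9, 12, 19, 19]) keeping v > 5:
  (0, 17): 17 > 5, included
  (1, 9): 9 > 5, included
  (2, 12): 12 > 5, included
  (3, 19): 19 > 5, included
  (4, 19): 19 > 5, included
Therefore res = [(0, 17), (1, 9), (2, 12), (3, 19), (4, 19)].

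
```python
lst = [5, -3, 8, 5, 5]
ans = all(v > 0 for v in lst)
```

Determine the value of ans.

Step 1: Check v > 0 for each element in [5, -3, 8, 5, 5]:
  5 > 0: True
  -3 > 0: False
  8 > 0: True
  5 > 0: True
  5 > 0: True
Step 2: all() returns False.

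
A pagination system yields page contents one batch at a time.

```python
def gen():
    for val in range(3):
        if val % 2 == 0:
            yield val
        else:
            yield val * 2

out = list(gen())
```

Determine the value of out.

Step 1: For each val in range(3), yield val if even, else val*2:
  val=0 (even): yield 0
  val=1 (odd): yield 1*2 = 2
  val=2 (even): yield 2
Therefore out = [0, 2, 2].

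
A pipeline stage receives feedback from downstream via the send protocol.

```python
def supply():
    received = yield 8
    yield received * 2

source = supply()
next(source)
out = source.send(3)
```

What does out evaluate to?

Step 1: next(source) advances to first yield, producing 8.
Step 2: send(3) resumes, received = 3.
Step 3: yield received * 2 = 3 * 2 = 6.
Therefore out = 6.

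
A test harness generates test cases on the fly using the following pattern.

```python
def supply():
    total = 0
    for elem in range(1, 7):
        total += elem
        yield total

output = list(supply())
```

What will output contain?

Step 1: Generator accumulates running sum:
  elem=1: total = 1, yield 1
  elem=2: total = 3, yield 3
  elem=3: total = 6, yield 6
  elem=4: total = 10, yield 10
  elem=5: total = 15, yield 15
  elem=6: total = 21, yield 21
Therefore output = [1, 3, 6, 10, 15, 21].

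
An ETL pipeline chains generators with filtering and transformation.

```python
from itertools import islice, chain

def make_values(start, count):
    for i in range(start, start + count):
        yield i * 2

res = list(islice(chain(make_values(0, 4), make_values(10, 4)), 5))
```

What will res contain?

Step 1: make_values(0, 4) yields [0, 2, 4, 6].
Step 2: make_values(10, 4) yields [20, 22, 24, 26].
Step 3: chain concatenates: [0, 2, 4, 6, 20, 22, 24, 26].
Step 4: islice takes first 5: [0, 2, 4, 6, 20].
Therefore res = [0, 2, 4, 6, 20].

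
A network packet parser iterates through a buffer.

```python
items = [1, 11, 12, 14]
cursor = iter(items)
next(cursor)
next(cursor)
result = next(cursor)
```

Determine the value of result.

Step 1: Create iterator over [1, 11, 12, 14].
Step 2: next() consumes 1.
Step 3: next() consumes 11.
Step 4: next() returns 12.
Therefore result = 12.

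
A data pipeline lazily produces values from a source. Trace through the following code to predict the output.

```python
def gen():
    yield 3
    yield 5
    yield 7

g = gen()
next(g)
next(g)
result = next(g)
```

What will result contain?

Step 1: gen() creates a generator.
Step 2: next(g) yields 3 (consumed and discarded).
Step 3: next(g) yields 5 (consumed and discarded).
Step 4: next(g) yields 7, assigned to result.
Therefore result = 7.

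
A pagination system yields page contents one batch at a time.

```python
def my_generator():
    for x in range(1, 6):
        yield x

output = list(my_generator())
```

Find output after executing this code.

Step 1: The generator yields each value from range(1, 6).
Step 2: list() consumes all yields: [1, 2, 3, 4, 5].
Therefore output = [1, 2, 3, 4, 5].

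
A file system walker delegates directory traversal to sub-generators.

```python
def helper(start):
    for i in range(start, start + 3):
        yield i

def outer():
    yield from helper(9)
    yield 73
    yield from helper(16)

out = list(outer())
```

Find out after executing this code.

Step 1: outer() delegates to helper(9):
  yield 9
  yield 10
  yield 11
Step 2: yield 73
Step 3: Delegates to helper(16):
  yield 16
  yield 17
  yield 18
Therefore out = [9, 10, 11, 73, 16, 17, 18].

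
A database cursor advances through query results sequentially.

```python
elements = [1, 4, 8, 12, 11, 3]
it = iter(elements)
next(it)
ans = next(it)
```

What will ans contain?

Step 1: Create iterator over [1, 4, 8, 12, 11, 3].
Step 2: next() consumes 1.
Step 3: next() returns 4.
Therefore ans = 4.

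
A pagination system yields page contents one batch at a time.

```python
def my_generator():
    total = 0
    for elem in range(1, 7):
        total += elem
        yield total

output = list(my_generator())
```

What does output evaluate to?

Step 1: Generator accumulates running sum:
  elem=1: total = 1, yield 1
  elem=2: total = 3, yield 3
  elem=3: total = 6, yield 6
  elem=4: total = 10, yield 10
  elem=5: total = 15, yield 15
  elem=6: total = 21, yield 21
Therefore output = [1, 3, 6, 10, 15, 21].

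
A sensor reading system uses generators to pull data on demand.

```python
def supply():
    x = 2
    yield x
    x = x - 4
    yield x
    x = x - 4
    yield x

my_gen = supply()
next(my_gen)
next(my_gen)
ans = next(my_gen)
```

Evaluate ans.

Step 1: Trace through generator execution:
  Yield 1: x starts at 2, yield 2
  Yield 2: x = 2 - 4 = -2, yield -2
  Yield 3: x = -2 - 4 = -6, yield -6
Step 2: First next() gets 2, second next() gets the second value, third next() yields -6.
Therefore ans = -6.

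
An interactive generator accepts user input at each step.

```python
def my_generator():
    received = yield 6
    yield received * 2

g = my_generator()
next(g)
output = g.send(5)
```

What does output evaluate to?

Step 1: next(g) advances to first yield, producing 6.
Step 2: send(5) resumes, received = 5.
Step 3: yield received * 2 = 5 * 2 = 10.
Therefore output = 10.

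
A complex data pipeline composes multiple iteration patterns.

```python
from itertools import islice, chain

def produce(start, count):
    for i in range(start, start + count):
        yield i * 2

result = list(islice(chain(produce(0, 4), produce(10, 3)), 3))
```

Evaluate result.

Step 1: produce(0, 4) yields [0, 2, 4, 6].
Step 2: produce(10, 3) yields [20, 22, 24].
Step 3: chain concatenates: [0, 2, 4, 6, 20, 22, 24].
Step 4: islice takes first 3: [0, 2, 4].
Therefore result = [0, 2, 4].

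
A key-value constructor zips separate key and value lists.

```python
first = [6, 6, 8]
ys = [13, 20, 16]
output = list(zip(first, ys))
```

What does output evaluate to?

Step 1: zip pairs elements at same index:
  Index 0: (6, 13)
  Index 1: (6, 20)
  Index 2: (8, 16)
Therefore output = [(6, 13), (6, 20), (8, 16)].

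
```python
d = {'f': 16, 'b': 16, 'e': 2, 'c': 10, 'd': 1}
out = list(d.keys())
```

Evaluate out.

Step 1: d.keys() returns the dictionary keys in insertion order.
Therefore out = ['f', 'b', 'e', 'c', 'd'].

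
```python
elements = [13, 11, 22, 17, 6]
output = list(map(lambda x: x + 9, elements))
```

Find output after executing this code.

Step 1: Apply lambda x: x + 9 to each element:
  13 -> 22
  11 -> 20
  22 -> 31
  17 -> 26
  6 -> 15
Therefore output = [22, 20, 31, 26, 15].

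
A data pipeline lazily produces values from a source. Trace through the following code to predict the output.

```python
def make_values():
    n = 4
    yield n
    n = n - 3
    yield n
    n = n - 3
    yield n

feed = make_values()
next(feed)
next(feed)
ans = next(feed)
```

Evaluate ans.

Step 1: Trace through generator execution:
  Yield 1: n starts at 4, yield 4
  Yield 2: n = 4 - 3 = 1, yield 1
  Yield 3: n = 1 - 3 = -2, yield -2
Step 2: First next() gets 4, second next() gets the second value, third next() yields -2.
Therefore ans = -2.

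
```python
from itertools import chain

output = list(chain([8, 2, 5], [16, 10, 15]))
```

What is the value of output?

Step 1: chain() concatenates iterables: [8, 2, 5] + [16, 10, 15].
Therefore output = [8, 2, 5, 16, 10, 15].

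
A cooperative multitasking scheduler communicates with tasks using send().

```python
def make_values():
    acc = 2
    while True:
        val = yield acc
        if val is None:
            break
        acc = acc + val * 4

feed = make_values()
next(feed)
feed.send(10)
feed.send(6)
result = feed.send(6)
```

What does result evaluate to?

Step 1: next() -> yield acc=2.
Step 2: send(10) -> val=10, acc = 2 + 10*4 = 42, yield 42.
Step 3: send(6) -> val=6, acc = 42 + 6*4 = 66, yield 66.
Step 4: send(6) -> val=6, acc = 66 + 6*4 = 90, yield 90.
Therefore result = 90.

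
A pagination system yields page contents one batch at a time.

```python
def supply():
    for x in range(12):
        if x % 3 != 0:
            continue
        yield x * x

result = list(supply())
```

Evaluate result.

Step 1: Only yield x**2 when x is divisible by 3:
  x=0: 0 % 3 == 0, yield 0**2 = 0
  x=3: 3 % 3 == 0, yield 3**2 = 9
  x=6: 6 % 3 == 0, yield 6**2 = 36
  x=9: 9 % 3 == 0, yield 9**2 = 81
Therefore result = [0, 9, 36, 81].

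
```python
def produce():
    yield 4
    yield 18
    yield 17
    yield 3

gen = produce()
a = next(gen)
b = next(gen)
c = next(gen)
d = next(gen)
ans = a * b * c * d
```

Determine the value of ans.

Step 1: Create generator and consume all values:
  a = next(gen) = 4
  b = next(gen) = 18
  c = next(gen) = 17
  d = next(gen) = 3
Step 2: ans = 4 * 18 * 17 * 3 = 3672.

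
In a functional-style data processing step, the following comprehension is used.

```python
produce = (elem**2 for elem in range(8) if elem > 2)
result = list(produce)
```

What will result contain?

Step 1: For range(8), keep elem > 2, then square:
  elem=0: 0 <= 2, excluded
  elem=1: 1 <= 2, excluded
  elem=2: 2 <= 2, excluded
  elem=3: 3 > 2, yield 3**2 = 9
  elem=4: 4 > 2, yield 4**2 = 16
  elem=5: 5 > 2, yield 5**2 = 25
  elem=6: 6 > 2, yield 6**2 = 36
  elem=7: 7 > 2, yield 7**2 = 49
Therefore result = [9, 16, 25, 36, 49].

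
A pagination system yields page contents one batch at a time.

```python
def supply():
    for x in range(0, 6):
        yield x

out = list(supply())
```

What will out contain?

Step 1: The generator yields each value from range(0, 6).
Step 2: list() consumes all yields: [0, 1, 2, 3, 4, 5].
Therefore out = [0, 1, 2, 3, 4, 5].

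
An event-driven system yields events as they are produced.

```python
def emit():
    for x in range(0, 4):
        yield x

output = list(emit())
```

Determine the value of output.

Step 1: The generator yields each value from range(0, 4).
Step 2: list() consumes all yields: [0, 1, 2, 3].
Therefore output = [0, 1, 2, 3].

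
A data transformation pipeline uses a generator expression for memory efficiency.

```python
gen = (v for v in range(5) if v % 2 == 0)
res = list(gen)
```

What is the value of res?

Step 1: Filter range(5) keeping only even values:
  v=0: even, included
  v=1: odd, excluded
  v=2: even, included
  v=3: odd, excluded
  v=4: even, included
Therefore res = [0, 2, 4].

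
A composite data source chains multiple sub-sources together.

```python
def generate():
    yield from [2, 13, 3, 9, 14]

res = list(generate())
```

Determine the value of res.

Step 1: yield from delegates to the iterable, yielding each element.
Step 2: Collected values: [2, 13, 3, 9, 14].
Therefore res = [2, 13, 3, 9, 14].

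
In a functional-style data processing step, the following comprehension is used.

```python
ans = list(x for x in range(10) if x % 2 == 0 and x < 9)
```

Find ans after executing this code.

Step 1: Filter range(10) where x % 2 == 0 and x < 9:
  x=0: both conditions met, included
  x=1: excluded (1 % 2 != 0)
  x=2: both conditions met, included
  x=3: excluded (3 % 2 != 0)
  x=4: both conditions met, included
  x=5: excluded (5 % 2 != 0)
  x=6: both conditions met, included
  x=7: excluded (7 % 2 != 0)
  x=8: both conditions met, included
  x=9: excluded (9 % 2 != 0, 9 >= 9)
Therefore ans = [0, 2, 4, 6, 8].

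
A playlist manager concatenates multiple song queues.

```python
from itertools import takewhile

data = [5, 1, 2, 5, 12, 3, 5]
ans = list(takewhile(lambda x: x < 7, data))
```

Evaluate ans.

Step 1: takewhile stops at first element >= 7:
  5 < 7: take
  1 < 7: take
  2 < 7: take
  5 < 7: take
  12 >= 7: stop
Therefore ans = [5, 1, 2, 5].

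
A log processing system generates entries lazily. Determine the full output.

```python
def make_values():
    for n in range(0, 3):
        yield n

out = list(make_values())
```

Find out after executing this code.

Step 1: The generator yields each value from range(0, 3).
Step 2: list() consumes all yields: [0, 1, 2].
Therefore out = [0, 1, 2].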